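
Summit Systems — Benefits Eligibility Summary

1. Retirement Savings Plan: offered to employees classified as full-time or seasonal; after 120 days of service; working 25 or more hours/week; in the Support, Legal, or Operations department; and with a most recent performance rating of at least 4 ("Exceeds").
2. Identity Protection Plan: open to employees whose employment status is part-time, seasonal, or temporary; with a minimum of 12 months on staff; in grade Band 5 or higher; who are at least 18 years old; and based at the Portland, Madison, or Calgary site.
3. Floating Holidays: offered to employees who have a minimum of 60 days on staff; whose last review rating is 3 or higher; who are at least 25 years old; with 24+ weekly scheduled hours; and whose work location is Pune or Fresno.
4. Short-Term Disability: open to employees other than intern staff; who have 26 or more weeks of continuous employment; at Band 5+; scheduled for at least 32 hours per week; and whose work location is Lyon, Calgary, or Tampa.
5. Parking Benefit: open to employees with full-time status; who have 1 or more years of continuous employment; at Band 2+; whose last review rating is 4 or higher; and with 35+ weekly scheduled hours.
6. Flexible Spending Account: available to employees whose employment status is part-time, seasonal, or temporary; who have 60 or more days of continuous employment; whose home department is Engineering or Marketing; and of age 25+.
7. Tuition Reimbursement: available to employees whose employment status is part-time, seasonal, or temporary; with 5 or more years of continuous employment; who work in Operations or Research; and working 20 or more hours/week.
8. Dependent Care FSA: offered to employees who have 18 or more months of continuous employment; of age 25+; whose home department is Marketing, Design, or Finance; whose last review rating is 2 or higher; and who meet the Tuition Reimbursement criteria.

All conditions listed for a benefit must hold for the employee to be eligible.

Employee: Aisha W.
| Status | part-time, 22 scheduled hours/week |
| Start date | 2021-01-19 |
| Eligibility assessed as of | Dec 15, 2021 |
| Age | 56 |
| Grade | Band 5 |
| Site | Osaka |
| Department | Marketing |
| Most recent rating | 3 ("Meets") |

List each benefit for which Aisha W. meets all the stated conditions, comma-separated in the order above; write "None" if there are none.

Service from 2021-01-19 to Dec 15, 2021: 330 days.
Retirement Savings Plan — status part-time ✗ (requires full-time or seasonal) → not eligible.
Identity Protection Plan — status part-time ✓; service 330 days < 12 months (≈360 days) ✗ → not eligible.
Floating Holidays — service 330 days ≥ 60 days ✓; rating 3 ≥ 3 ✓; age 56 ≥ 25 ✓; 22 hrs/wk < 24 ✗ → not eligible.
Short-Term Disability — status part-time ✓ (not excluded); service 330 days ≥ 26 weeks (≈182 days) ✓; grade Band 5 ≥ Band 5 ✓; 22 hrs/wk < 32 ✗ → not eligible.
Parking Benefit — status part-time ✗ (requires full-time) → not eligible.
Flexible Spending Account — status part-time ✓; service 330 days ≥ 60 days ✓; dept Marketing ✓; age 56 ≥ 25 ✓ → eligible.
Tuition Reimbursement — status part-time ✓; service 330 days < 5 years (≈1825 days) ✗ → not eligible.
Dependent Care FSA — service 330 days < 18 months (≈540 days) ✗ → not eligible.

Flexible Spending Account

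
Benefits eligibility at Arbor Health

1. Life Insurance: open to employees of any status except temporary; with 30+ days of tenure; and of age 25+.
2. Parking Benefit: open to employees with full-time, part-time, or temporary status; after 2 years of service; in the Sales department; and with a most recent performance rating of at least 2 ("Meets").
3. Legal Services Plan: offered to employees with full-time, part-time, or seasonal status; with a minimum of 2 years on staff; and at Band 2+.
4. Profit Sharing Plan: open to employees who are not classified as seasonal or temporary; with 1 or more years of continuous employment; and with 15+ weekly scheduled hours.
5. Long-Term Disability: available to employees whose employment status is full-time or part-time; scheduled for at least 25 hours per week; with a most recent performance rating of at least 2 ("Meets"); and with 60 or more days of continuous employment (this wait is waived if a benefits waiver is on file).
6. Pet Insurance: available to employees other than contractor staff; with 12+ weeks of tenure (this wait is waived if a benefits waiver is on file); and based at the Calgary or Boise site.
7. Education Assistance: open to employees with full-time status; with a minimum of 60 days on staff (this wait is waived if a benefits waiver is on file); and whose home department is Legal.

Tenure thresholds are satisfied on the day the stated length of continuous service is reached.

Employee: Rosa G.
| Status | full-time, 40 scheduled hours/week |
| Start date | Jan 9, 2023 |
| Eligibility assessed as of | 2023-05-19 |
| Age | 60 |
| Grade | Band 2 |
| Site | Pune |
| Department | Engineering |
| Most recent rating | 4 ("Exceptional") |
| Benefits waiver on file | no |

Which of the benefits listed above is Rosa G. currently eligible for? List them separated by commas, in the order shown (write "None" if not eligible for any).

Life Insurance, Long-Term Disability

Service from Jan 9, 2023 to 2023-05-19: 130 days.
Life Insurance — status full-time ✓ (not excluded); service 130 days ≥ 30 days ✓; age 60 ≥ 25 ✓ → eligible.
Parking Benefit — status full-time ✓; service 130 days < 2 years (≈730 days) ✗ → not eligible.
Legal Services Plan — status full-time ✓; service 130 days < 2 years (≈730 days) ✗ → not eligible.
Profit Sharing Plan — status full-time ✓ (not excluded); service 130 days < 1 year (≈365 days) ✗ → not eligible.
Long-Term Disability — status full-time ✓; 40 hrs/wk ≥ 25 ✓; rating 4 ≥ 2 ✓; no waiver, service 130 days ≥ 60 days ✓ → eligible.
Pet Insurance — status full-time ✓ (not excluded); no waiver, service 130 days ≥ 12 weeks (≈84 days) ✓; site Pune ✗ (not Calgary or Boise) → not eligible.
Education Assistance — status full-time ✓; no waiver, service 130 days ≥ 60 days ✓; dept Engineering ✗ → not eligible.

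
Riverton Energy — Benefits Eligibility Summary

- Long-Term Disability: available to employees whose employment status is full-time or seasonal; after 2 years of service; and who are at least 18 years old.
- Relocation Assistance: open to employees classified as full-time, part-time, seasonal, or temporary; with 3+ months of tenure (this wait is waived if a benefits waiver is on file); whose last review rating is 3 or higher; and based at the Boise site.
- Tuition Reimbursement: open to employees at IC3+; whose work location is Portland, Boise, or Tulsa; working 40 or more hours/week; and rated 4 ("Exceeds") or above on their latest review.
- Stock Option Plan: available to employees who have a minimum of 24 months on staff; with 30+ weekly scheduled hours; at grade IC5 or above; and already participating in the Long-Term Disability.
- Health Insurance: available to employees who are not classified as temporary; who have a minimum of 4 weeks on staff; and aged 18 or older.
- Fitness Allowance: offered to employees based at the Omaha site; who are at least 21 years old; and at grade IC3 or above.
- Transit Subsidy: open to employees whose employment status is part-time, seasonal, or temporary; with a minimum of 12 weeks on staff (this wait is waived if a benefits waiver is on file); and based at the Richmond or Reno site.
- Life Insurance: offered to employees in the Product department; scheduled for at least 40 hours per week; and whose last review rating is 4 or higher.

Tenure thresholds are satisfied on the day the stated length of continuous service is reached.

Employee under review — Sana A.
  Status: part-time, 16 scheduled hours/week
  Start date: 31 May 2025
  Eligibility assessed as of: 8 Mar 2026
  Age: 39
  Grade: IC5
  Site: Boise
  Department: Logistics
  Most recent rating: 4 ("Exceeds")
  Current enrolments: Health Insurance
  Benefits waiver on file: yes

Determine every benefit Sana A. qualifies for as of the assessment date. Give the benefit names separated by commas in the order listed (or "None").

Relocation Assistance, Health Insurance

Service from 31 May 2025 to 8 Mar 2026: 281 days.
Long-Term Disability — status part-time ✗ (requires full-time or seasonal) → not eligible.
Relocation Assistance — status part-time ✓; benefits waiver on file ✓; rating 4 ≥ 3 ✓; site Boise ✓ → eligible.
Tuition Reimbursement — grade IC5 ≥ IC3 ✓; site Boise ✓; 16 hrs/wk < 40 ✗ → not eligible.
Stock Option Plan — service 281 days < 24 months (≈720 days) ✗ → not eligible.
Health Insurance — status part-time ✓ (not excluded); service 281 days ≥ 4 weeks (≈28 days) ✓; age 39 ≥ 18 ✓ → eligible.
Fitness Allowance — site Boise ✗ (not Omaha) → not eligible.
Transit Subsidy — status part-time ✓; benefits waiver on file ✓; site Boise ✗ (not Richmond or Reno) → not eligible.
Life Insurance — dept Logistics ✗ → not eligible.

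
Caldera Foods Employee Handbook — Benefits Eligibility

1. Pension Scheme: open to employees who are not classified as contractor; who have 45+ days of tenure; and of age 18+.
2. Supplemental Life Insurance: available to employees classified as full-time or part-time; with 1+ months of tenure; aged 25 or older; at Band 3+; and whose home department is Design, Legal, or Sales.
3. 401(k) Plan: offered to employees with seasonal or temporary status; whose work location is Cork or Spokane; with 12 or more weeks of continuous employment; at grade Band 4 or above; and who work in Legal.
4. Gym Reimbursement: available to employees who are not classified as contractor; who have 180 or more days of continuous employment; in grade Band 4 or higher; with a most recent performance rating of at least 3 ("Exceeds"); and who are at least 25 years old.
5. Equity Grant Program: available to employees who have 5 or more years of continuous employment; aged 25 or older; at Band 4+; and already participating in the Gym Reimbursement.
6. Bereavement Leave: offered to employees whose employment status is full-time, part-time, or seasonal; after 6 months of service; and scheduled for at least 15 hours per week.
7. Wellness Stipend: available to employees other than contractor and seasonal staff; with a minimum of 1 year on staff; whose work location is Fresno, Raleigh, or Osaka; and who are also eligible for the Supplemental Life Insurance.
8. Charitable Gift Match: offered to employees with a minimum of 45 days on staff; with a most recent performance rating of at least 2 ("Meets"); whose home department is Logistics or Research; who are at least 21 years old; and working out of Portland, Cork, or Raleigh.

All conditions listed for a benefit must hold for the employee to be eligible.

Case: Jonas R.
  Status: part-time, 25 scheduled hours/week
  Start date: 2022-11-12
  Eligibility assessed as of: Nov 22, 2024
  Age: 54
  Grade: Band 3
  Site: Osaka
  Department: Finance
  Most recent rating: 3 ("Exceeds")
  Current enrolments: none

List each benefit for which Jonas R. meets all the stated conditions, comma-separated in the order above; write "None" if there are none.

Pension Scheme, Bereavement Leave

Service from 2022-11-12 to Nov 22, 2024: 741 days.
Pension Scheme — status part-time ✓ (not excluded); service 741 days ≥ 45 days ✓; age 54 ≥ 18 ✓ → eligible.
Supplemental Life Insurance — status part-time ✓; service 741 days ≥ 1 month (≈30 days) ✓; age 54 ≥ 25 ✓; grade Band 3 ≥ Band 3 ✓; dept Finance ✗ → not eligible.
401(k) Plan — status part-time ✗ (requires seasonal or temporary) → not eligible.
Gym Reimbursement — status part-time ✓ (not excluded); service 741 days ≥ 180 days ✓; grade Band 3 < Band 4 ✗ → not eligible.
Equity Grant Program — service 741 days < 5 years (≈1825 days) ✗ → not eligible.
Bereavement Leave — status part-time ✓; service 741 days ≥ 6 months (≈180 days) ✓; 25 hrs/wk ≥ 15 ✓ → eligible.
Wellness Stipend — status part-time ✓ (not excluded); service 741 days ≥ 1 year (≈365 days) ✓; site Osaka ✓; not eligible for Supplemental Life Insurance ✗ → not eligible.
Charitable Gift Match — service 741 days ≥ 45 days ✓; rating 3 ≥ 2 ✓; dept Finance ✗ → not eligible.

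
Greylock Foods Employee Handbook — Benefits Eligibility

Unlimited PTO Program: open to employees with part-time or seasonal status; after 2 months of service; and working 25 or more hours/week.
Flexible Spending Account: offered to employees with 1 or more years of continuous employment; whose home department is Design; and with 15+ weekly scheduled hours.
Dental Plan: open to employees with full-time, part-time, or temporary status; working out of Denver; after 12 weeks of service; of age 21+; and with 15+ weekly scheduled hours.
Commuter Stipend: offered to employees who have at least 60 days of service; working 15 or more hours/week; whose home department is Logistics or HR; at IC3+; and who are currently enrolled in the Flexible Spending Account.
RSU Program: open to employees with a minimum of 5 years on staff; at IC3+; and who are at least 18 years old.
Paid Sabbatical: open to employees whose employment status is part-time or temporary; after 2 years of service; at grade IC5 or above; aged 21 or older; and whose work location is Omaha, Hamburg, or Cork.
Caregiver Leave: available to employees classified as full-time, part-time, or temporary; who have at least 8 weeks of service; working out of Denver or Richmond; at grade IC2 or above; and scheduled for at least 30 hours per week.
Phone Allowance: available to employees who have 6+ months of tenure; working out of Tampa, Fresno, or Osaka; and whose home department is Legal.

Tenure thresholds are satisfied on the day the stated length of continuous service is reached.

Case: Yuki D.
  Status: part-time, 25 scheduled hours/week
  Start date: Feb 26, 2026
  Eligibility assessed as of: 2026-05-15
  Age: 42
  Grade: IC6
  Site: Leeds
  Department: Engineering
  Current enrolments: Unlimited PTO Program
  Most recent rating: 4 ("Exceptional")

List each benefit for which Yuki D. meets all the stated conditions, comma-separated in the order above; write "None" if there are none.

Service from Feb 26, 2026 to 2026-05-15: 78 days.
Unlimited PTO Program — status part-time ✓; service 78 days ≥ 2 months (≈60 days) ✓; 25 hrs/wk ≥ 25 ✓ → eligible.
Flexible Spending Account — service 78 days < 1 year (≈365 days) ✗ → not eligible.
Dental Plan — status part-time ✓; site Leeds ✗ (not Denver) → not eligible.
Commuter Stipend — service 78 days ≥ 60 days ✓; 25 hrs/wk ≥ 15 ✓; dept Engineering ✗ → not eligible.
RSU Program — service 78 days < 5 years (≈1825 days) ✗ → not eligible.
Paid Sabbatical — status part-time ✓; service 78 days < 2 years (≈730 days) ✗ → not eligible.
Caregiver Leave — status part-time ✓; service 78 days ≥ 8 weeks (≈56 days) ✓; site Leeds ✗ (not Denver or Richmond) → not eligible.
Phone Allowance — service 78 days < 6 months (≈180 days) ✗ → not eligible.

Unlimited PTO Program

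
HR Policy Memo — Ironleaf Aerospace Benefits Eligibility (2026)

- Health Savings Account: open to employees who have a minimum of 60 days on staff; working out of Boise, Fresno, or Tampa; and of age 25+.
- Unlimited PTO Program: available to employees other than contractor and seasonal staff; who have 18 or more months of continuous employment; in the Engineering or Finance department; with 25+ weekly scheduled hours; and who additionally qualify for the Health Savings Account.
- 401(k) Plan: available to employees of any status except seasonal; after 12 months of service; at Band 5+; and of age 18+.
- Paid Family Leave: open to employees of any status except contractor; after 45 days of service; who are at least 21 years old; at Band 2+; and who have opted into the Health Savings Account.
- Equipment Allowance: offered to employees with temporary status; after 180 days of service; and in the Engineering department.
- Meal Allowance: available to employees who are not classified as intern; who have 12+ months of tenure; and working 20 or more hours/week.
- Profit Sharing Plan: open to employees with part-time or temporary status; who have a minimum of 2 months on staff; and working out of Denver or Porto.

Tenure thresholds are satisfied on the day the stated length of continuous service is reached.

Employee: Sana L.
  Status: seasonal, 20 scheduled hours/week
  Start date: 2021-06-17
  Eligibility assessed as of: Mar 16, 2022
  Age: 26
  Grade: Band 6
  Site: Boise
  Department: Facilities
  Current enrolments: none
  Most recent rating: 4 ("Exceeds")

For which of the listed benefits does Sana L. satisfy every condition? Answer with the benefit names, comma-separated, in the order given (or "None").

Service from 2021-06-17 to Mar 16, 2022: 272 days.
Health Savings Account — service 272 days ≥ 60 days ✓; site Boise ✓; age 26 ≥ 25 ✓ → eligible.
Unlimited PTO Program — status seasonal ✗ (excluded) → not eligible.
401(k) Plan — status seasonal ✗ (excluded) → not eligible.
Paid Family Leave — status seasonal ✓ (not excluded); service 272 days ≥ 45 days ✓; age 26 ≥ 21 ✓; grade Band 6 ≥ Band 2 ✓; not enrolled in Health Savings Account ✗ → not eligible.
Equipment Allowance — status seasonal ✗ (requires temporary) → not eligible.
Meal Allowance — status seasonal ✓ (not excluded); service 272 days < 12 months (≈360 days) ✗ → not eligible.
Profit Sharing Plan — status seasonal ✗ (requires part-time or temporary) → not eligible.

Health Savings Account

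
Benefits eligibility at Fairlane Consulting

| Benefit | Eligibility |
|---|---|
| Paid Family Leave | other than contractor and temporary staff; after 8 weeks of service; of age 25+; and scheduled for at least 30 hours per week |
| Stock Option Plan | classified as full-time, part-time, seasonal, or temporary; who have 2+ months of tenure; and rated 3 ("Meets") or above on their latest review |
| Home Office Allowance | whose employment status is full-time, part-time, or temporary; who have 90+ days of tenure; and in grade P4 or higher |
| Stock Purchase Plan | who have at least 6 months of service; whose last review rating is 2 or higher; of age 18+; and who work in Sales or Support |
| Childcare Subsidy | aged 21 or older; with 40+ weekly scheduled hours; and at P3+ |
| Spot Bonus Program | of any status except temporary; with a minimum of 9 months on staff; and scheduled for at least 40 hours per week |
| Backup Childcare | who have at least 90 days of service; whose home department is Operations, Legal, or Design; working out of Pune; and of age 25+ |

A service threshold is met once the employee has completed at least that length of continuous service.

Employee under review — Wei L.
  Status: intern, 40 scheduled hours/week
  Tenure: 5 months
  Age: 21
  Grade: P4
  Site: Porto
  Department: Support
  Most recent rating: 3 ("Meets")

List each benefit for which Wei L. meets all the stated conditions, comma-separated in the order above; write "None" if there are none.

Childcare Subsidy

Paid Family Leave — status intern ✓ (not excluded); service 5 months ≥ 8 weeks (≈56 days) ✓; age 21 < 25 ✗ → not eligible.
Stock Option Plan — status intern ✗ (requires full-time, part-time, seasonal, or temporary) → not eligible.
Home Office Allowance — status intern ✗ (requires full-time, part-time, or temporary) → not eligible.
Stock Purchase Plan — service 5 months < 6 months ✗ → not eligible.
Childcare Subsidy — age 21 ≥ 21 ✓; 40 hrs/wk ≥ 40 ✓; grade P4 ≥ P3 ✓ → eligible.
Spot Bonus Program — status intern ✓ (not excluded); service 5 months < 9 months ✗ → not eligible.
Backup Childcare — service 5 months ≥ 90 days ✓; dept Support ✗ → not eligible.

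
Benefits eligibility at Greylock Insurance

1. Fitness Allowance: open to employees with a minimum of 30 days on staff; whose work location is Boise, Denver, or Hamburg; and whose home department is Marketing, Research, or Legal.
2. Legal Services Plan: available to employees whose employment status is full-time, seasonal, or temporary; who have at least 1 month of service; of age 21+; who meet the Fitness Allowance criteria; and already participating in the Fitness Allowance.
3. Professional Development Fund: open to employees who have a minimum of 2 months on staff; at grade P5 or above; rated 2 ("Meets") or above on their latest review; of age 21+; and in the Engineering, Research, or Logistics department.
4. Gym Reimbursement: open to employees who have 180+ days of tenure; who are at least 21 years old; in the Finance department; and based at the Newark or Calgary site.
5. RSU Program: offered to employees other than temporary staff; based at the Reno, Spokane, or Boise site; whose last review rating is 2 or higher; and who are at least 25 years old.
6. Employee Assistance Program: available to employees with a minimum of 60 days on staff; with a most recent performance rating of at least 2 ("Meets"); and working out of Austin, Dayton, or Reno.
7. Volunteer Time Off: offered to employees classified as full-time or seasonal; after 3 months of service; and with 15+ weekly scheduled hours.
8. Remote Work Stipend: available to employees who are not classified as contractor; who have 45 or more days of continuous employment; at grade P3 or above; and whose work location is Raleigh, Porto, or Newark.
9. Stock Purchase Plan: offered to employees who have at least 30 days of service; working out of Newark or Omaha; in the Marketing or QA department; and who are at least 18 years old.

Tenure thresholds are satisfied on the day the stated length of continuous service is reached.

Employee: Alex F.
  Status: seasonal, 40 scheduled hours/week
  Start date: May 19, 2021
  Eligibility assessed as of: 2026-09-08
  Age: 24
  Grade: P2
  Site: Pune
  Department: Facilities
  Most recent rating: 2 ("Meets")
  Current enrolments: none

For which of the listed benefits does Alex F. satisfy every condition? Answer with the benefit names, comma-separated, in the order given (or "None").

Service from May 19, 2021 to 2026-09-08: 1938 days.
Fitness Allowance — service 1938 days ≥ 30 days ✓; site Pune ✗ (not Boise, Denver, or Hamburg) → not eligible.
Legal Services Plan — status seasonal ✓; service 1938 days ≥ 1 month (≈30 days) ✓; age 24 ≥ 21 ✓; not eligible for Fitness Allowance ✗ → not eligible.
Professional Development Fund — service 1938 days ≥ 2 months (≈60 days) ✓; grade P2 < P5 ✗ → not eligible.
Gym Reimbursement — service 1938 days ≥ 180 days ✓; age 24 ≥ 21 ✓; dept Facilities ✗ → not eligible.
RSU Program — status seasonal ✓ (not excluded); site Pune ✗ (not Reno, Spokane, or Boise) → not eligible.
Employee Assistance Program — service 1938 days ≥ 60 days ✓; rating 2 ≥ 2 ✓; site Pune ✗ (not Austin, Dayton, or Reno) → not eligible.
Volunteer Time Off — status seasonal ✓; service 1938 days ≥ 3 months (≈90 days) ✓; 40 hrs/wk ≥ 15 ✓ → eligible.
Remote Work Stipend — status seasonal ✓ (not excluded); service 1938 days ≥ 45 days ✓; grade P2 < P3 ✗ → not eligible.
Stock Purchase Plan — service 1938 days ≥ 30 days ✓; site Pune ✗ (not Newark or Omaha) → not eligible.

Volunteer Time Off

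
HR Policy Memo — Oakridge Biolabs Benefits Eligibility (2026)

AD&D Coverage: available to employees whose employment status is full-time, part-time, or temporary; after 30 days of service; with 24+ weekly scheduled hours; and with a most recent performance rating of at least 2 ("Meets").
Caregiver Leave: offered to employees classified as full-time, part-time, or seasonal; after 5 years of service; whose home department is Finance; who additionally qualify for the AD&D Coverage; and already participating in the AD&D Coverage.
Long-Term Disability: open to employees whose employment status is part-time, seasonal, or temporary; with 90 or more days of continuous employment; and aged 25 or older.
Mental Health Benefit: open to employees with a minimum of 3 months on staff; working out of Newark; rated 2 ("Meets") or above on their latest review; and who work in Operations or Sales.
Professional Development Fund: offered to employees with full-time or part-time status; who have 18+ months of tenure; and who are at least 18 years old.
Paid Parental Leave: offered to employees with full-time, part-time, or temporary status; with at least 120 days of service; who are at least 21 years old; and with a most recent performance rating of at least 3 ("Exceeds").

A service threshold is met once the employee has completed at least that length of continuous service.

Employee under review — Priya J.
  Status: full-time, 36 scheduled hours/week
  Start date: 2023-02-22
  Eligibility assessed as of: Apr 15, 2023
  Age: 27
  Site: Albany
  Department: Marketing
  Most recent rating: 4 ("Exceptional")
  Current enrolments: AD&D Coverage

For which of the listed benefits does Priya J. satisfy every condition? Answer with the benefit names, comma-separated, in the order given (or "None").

AD&D Coverage

Service from 2023-02-22 to Apr 15, 2023: 52 days.
AD&D Coverage — status full-time ✓; service 52 days ≥ 30 days ✓; 36 hrs/wk ≥ 24 ✓; rating 4 ≥ 2 ✓ → eligible.
Caregiver Leave — status full-time ✓; service 52 days < 5 years (≈1825 days) ✗ → not eligible.
Long-Term Disability — status full-time ✗ (requires part-time, seasonal, or temporary) → not eligible.
Mental Health Benefit — service 52 days < 3 months (≈90 days) ✗ → not eligible.
Professional Development Fund — status full-time ✓; service 52 days < 18 months (≈540 days) ✗ → not eligible.
Paid Parental Leave — status full-time ✓; service 52 days < 120 days ✗ → not eligible.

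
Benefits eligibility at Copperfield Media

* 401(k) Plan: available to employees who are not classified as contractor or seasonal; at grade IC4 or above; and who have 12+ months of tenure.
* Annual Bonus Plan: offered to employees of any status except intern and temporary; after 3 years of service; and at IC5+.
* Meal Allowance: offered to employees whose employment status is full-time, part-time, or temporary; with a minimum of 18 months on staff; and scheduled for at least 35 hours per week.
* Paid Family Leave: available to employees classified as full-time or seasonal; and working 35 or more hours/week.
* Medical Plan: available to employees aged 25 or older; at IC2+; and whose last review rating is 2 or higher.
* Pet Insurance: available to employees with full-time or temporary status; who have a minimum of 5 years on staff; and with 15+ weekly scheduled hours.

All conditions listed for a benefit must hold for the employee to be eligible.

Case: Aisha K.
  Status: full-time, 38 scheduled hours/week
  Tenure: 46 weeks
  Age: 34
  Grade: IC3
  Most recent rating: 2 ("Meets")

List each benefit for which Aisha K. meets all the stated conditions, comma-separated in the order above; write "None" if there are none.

Paid Family Leave, Medical Plan

401(k) Plan — status full-time ✓ (not excluded); grade IC3 < IC4 ✗ → not eligible.
Annual Bonus Plan — status full-time ✓ (not excluded); service 46 weeks < 3 years (≈1095 days) ✗ → not eligible.
Meal Allowance — status full-time ✓; service 46 weeks < 18 months (≈540 days) ✗ → not eligible.
Paid Family Leave — status full-time ✓; 38 hrs/wk ≥ 35 ✓ → eligible.
Medical Plan — age 34 ≥ 25 ✓; grade IC3 ≥ IC2 ✓; rating 2 ≥ 2 ✓ → eligible.
Pet Insurance — status full-time ✓; service 46 weeks < 5 years (≈1825 days) ✗ → not eligible.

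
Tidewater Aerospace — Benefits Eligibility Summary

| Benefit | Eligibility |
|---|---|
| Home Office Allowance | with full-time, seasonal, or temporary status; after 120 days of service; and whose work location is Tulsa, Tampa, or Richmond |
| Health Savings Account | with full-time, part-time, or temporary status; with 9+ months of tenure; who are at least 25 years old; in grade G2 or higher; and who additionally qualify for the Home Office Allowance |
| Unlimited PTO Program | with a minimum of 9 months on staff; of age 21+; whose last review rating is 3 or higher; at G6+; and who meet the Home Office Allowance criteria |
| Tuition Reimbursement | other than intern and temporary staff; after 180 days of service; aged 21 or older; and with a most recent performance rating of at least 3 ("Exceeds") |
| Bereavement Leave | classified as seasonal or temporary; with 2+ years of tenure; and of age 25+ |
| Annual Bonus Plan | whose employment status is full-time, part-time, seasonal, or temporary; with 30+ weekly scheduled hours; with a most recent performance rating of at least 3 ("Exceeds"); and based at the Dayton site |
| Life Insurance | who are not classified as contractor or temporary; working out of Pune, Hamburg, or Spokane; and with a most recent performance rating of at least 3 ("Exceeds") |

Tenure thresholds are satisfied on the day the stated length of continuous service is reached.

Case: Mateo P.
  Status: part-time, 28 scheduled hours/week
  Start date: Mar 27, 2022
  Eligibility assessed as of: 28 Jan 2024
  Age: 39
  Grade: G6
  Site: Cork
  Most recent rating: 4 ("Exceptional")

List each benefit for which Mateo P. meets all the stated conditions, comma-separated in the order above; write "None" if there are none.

Service from Mar 27, 2022 to 28 Jan 2024: 672 days.
Home Office Allowance — status part-time ✗ (requires full-time, seasonal, or temporary) → not eligible.
Health Savings Account — status part-time ✓; service 672 days ≥ 9 months (≈270 days) ✓; age 39 ≥ 25 ✓; grade G6 ≥ G2 ✓; not eligible for Home Office Allowance ✗ → not eligible.
Unlimited PTO Program — service 672 days ≥ 9 months (≈270 days) ✓; age 39 ≥ 21 ✓; rating 4 ≥ 3 ✓; grade G6 ≥ G6 ✓; not eligible for Home Office Allowance ✗ → not eligible.
Tuition Reimbursement — status part-time ✓ (not excluded); service 672 days ≥ 180 days ✓; age 39 ≥ 21 ✓; rating 4 ≥ 3 ✓ → eligible.
Bereavement Leave — status part-time ✗ (requires seasonal or temporary) → not eligible.
Annual Bonus Plan — status part-time ✓; 28 hrs/wk < 30 ✗ → not eligible.
Life Insurance — status part-time ✓ (not excluded); site Cork ✗ (not Pune, Hamburg, or Spokane) → not eligible.

Tuition Reimbursement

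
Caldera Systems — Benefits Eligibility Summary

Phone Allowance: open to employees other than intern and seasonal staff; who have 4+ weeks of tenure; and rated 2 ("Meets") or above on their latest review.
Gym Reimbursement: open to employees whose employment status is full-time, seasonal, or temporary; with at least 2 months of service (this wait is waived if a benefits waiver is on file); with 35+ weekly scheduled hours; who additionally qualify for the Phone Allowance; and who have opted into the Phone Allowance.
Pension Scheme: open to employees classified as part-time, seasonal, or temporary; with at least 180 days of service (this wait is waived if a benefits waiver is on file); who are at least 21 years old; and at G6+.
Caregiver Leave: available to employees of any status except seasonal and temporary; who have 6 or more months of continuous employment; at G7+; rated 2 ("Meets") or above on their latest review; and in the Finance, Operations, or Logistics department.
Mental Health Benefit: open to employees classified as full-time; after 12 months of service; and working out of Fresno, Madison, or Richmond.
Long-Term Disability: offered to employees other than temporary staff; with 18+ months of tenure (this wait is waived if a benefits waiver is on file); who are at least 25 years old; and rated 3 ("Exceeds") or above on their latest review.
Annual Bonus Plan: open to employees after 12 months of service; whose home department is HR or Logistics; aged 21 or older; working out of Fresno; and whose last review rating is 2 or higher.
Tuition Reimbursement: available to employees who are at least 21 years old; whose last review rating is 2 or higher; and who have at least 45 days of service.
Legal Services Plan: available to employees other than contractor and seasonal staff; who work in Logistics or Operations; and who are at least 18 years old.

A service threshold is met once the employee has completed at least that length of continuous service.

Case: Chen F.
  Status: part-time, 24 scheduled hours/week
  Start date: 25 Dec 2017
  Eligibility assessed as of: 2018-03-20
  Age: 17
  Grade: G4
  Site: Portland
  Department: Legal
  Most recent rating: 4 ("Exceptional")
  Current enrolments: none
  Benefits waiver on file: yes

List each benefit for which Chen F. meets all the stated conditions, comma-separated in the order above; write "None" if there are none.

Phone Allowance

Service from 25 Dec 2017 to 2018-03-20: 85 days.
Phone Allowance — status part-time ✓ (not excluded); service 85 days ≥ 4 weeks (≈28 days) ✓; rating 4 ≥ 2 ✓ → eligible.
Gym Reimbursement — status part-time ✗ (requires full-time, seasonal, or temporary) → not eligible.
Pension Scheme — status part-time ✓; benefits waiver on file ✓; age 17 < 21 ✗ → not eligible.
Caregiver Leave — status part-time ✓ (not excluded); service 85 days < 6 months (≈180 days) ✗ → not eligible.
Mental Health Benefit — status part-time ✗ (requires full-time) → not eligible.
Long-Term Disability — status part-time ✓ (not excluded); benefits waiver on file ✓; age 17 < 25 ✗ → not eligible.
Annual Bonus Plan — service 85 days < 12 months (≈360 days) ✗ → not eligible.
Tuition Reimbursement — age 17 < 21 ✗ → not eligible.
Legal Services Plan — status part-time ✓ (not excluded); dept Legal ✗ → not eligible.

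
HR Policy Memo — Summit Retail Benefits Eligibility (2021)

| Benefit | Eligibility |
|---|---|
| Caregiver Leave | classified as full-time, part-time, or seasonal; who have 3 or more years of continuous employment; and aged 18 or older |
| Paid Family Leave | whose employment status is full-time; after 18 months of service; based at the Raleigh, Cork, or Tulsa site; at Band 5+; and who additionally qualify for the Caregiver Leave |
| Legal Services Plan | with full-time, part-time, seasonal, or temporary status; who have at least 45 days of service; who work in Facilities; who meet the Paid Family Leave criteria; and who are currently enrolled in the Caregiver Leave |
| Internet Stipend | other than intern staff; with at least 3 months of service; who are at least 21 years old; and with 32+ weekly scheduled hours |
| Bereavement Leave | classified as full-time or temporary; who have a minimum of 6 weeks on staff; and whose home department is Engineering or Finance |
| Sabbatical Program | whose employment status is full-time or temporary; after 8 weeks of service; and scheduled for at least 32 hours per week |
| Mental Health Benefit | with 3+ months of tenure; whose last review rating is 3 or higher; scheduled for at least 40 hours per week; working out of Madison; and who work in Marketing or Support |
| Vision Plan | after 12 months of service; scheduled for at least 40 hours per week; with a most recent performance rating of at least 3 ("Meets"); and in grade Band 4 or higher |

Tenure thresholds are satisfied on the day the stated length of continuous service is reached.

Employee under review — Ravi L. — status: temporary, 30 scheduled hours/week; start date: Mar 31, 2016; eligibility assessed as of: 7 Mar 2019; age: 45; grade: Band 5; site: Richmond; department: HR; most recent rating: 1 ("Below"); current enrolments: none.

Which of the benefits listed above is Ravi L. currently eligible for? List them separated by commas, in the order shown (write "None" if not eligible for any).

Service from Mar 31, 2016 to 7 Mar 2019: 1071 days.
Caregiver Leave — status temporary ✗ (requires full-time, part-time, or seasonal) → not eligible.
Paid Family Leave — status temporary ✗ (requires full-time) → not eligible.
Legal Services Plan — status temporary ✓; service 1071 days ≥ 45 days ✓; dept HR ✗ → not eligible.
Internet Stipend — status temporary ✓ (not excluded); service 1071 days ≥ 3 months (≈90 days) ✓; age 45 ≥ 21 ✓; 30 hrs/wk < 32 ✗ → not eligible.
Bereavement Leave — status temporary ✓; service 1071 days ≥ 6 weeks (≈42 days) ✓; dept HR ✗ → not eligible.
Sabbatical Program — status temporary ✓; service 1071 days ≥ 8 weeks (≈56 days) ✓; 30 hrs/wk < 32 ✗ → not eligible.
Mental Health Benefit — service 1071 days ≥ 3 months (≈90 days) ✓; rating 1 < 3 ✗ → not eligible.
Vision Plan — service 1071 days ≥ 12 months (≈360 days) ✓; 30 hrs/wk < 40 ✗ → not eligible.

None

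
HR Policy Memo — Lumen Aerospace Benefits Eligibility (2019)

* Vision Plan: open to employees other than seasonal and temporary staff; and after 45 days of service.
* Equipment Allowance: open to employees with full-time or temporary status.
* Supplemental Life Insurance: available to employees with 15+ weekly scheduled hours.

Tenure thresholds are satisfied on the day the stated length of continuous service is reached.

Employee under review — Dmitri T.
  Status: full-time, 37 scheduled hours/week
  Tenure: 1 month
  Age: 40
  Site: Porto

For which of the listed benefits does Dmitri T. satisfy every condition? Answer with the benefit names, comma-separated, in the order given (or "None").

Vision Plan — status full-time ✓ (not excluded); service 1 month < 45 days ✗ → not eligible.
Equipment Allowance — status full-time ✓ → eligible.
Supplemental Life Insurance — 37 hrs/wk ≥ 15 ✓ → eligible.

Equipment Allowance, Supplemental Life Insurance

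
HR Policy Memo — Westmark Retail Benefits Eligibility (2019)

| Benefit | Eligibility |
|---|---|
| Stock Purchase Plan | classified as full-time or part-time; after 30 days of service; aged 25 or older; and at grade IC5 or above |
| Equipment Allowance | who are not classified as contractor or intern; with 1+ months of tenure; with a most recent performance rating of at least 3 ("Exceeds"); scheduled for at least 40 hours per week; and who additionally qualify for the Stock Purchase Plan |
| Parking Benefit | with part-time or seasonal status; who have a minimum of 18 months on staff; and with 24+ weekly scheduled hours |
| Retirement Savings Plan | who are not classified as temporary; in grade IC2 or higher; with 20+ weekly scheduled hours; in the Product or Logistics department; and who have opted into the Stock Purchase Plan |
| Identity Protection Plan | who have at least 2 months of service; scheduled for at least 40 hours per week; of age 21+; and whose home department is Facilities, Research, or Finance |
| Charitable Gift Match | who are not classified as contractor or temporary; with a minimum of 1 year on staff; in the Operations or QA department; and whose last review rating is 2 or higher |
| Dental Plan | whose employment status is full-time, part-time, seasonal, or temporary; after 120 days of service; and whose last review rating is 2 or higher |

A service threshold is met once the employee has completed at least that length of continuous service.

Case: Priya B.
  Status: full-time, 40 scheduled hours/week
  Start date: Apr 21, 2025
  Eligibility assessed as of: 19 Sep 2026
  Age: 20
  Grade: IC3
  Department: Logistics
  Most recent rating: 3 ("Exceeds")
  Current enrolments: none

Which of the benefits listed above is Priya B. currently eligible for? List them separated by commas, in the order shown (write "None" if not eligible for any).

Dental Plan

Service from Apr 21, 2025 to 19 Sep 2026: 516 days.
Stock Purchase Plan — status full-time ✓; service 516 days ≥ 30 days ✓; age 20 < 25 ✗ → not eligible.
Equipment Allowance — status full-time ✓ (not excluded); service 516 days ≥ 1 month (≈30 days) ✓; rating 3 ≥ 3 ✓; 40 hrs/wk ≥ 40 ✓; not eligible for Stock Purchase Plan ✗ → not eligible.
Parking Benefit — status full-time ✗ (requires part-time or seasonal) → not eligible.
Retirement Savings Plan — status full-time ✓ (not excluded); grade IC3 ≥ IC2 ✓; 40 hrs/wk ≥ 20 ✓; dept Logistics ✓; not enrolled in Stock Purchase Plan ✗ → not eligible.
Identity Protection Plan — service 516 days ≥ 2 months (≈60 days) ✓; 40 hrs/wk ≥ 40 ✓; age 20 < 21 ✗ → not eligible.
Charitable Gift Match — status full-time ✓ (not excluded); service 516 days ≥ 1 year (≈365 days) ✓; dept Logistics ✗ → not eligible.
Dental Plan — status full-time ✓; service 516 days ≥ 120 days ✓; rating 3 ≥ 2 ✓ → eligible.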